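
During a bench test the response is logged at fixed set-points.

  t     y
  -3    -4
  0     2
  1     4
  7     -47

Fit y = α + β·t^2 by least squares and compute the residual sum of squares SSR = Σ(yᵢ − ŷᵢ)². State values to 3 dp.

Compute the Gram sums: Σ1 = 4, Σt^2 = 59, Σt^2·t^2 = 2483.
For Mᵀy: Σy = -45, Σt^2·y = -2335.
So MᵀM·[α, β]ᵀ = Mᵀy: [[4, 59]; [59, 2483]]·[α, β]ᵀ = [-45, -2335]ᵀ.
det = 4·2483 − 59² = 6451.
α = ((-45)·2483 − 59·(-2335))/6451 = 26030/6451; β = (4·(-2335) − 59·(-45))/6451 = -6685/6451.
Residuals: 8331/6451, -13128/6451, 6459/6451, -1662/6451; SSR = 44370/6451.

SSR = 6.878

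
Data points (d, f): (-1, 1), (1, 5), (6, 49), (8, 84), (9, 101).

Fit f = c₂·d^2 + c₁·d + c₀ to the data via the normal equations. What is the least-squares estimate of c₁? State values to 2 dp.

Setting ∂/∂c₂ … = 0 gives: 11955·c₂ + 1457·c₁ + 183·c₀ = 15327;  1457·c₂ + 183·c₁ + 23·c₀ = 1879;  183·c₂ + 23·c₁ + 5·c₀ = 240.
(Σd^2·d^2 = 11955, Σd^2·d = 1457, Σd^2 = 183, Σd·d = 183, Σd = 23, Σ1 = 5, Σd^2·f = 15327, Σd·f = 1879, Σf = 240.)
Solving the 3×3 system (Gaussian elimination) gives c₂ = 70849/68462, c₁ = 122691/68462, c₀ = 64362/34231.

c₁ = 1.79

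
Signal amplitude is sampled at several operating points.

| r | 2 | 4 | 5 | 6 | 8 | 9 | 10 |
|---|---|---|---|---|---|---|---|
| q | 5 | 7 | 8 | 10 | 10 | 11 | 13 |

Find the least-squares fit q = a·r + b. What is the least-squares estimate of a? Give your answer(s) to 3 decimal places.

a = 0.905

Normal-equation sums: Σr·r = 326, Σr = 44, Σ1 = 7.
Right-hand side: Σr·q = 447, Σq = 64.
Determinant 326·7 − 44² = 346.
a = (447·7 − 44·64)/346 = 313/346; b = (326·64 − 44·447)/346 = 598/173.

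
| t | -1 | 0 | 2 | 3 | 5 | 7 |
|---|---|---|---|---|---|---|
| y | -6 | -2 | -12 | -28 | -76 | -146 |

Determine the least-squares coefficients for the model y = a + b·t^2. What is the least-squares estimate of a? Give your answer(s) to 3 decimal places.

a = -1.800

MᵀM·[a, b]ᵀ = Mᵀy reads: 6·a + 88·b = -270;  88·a + 3124·b = -9360.
Eliminating b: 3124·(row 1) − 88·(row 2) gives 11000·a = 3124·(-270) − 88·(-9360) = -19800, so a = -9/5.
Then b = ((-9360) − 88·(-9/5))/3124 = -162/55.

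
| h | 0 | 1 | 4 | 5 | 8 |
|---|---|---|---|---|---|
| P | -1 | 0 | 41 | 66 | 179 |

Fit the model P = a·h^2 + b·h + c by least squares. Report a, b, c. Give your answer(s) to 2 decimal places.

Compute the Gram sums: Σh^2·h^2 = 4978, Σh^2·h = 702, Σh^2 = 106, Σh·h = 106, Σh = 18, Σ1 = 5.
And Σh^2·P = 13762, Σh·P = 1926, ΣP = 285.
Inverting the 3×3 Gram matrix, [a, b, c]ᵀ = [18565/6158, -9855/6158, -3547/3079]ᵀ.

a = 3.01, b = -1.60, c = -1.15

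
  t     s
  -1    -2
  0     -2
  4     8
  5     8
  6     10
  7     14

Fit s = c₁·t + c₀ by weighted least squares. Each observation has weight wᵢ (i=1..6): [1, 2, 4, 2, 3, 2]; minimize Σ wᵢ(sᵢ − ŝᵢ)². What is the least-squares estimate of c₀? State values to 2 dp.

c₀ = -1.05

From the data, Σwᵢ·t·t = 321, Σwᵢ·t = 57, Σwᵢ·1 = 14.
And Σwᵢ·t·s = 586, Σwᵢ·s = 100.
XᵀWX·[c₁, c₀]ᵀ = XᵀWs becomes [[321, 57]; [57, 14]]·[c₁, c₀]ᵀ = [586, 100]ᵀ.
Eliminating c₀: 14·(row 1) − 57·(row 2) gives 1245·c₁ = 14·586 − 57·100 = 2504, so c₁ = 2504/1245.
Then c₀ = (100 − 57·(2504/1245))/14 = -434/415.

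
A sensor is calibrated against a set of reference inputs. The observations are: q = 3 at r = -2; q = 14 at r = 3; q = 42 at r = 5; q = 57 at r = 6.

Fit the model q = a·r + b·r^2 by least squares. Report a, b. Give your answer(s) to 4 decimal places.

a = 1.0229, b = 1.4231

Normal-equation sums: Σr·r = 74, Σr·r^2 = 360, Σr^2·r^2 = 2018.
Moment sums: Σr·q = 588, Σr^2·q = 3240.
Normal equations: [[74, 360]; [360, 2018]]·[a, b]ᵀ = [588, 3240]ᵀ.
Δ = 74·2018 − 360² = 19732.
a = (588·2018 − 360·3240)/19732 = 5046/4933; b = (74·3240 − 360·588)/19732 = 7020/4933.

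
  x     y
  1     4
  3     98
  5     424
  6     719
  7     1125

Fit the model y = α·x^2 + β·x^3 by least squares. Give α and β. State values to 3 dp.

α = 1.927, β = 3.005

Compute the Gram sums: Σx^2·x^2 = 4404, Σx^2·x^3 = 27952, Σx^3·x^3 = 180660.
And Σx^2·y = 92495, Σx^3·y = 596829.
Determinant 4404·180660 − 27952² = 14312336.
α = (92495·180660 − 27952·596829)/14312336 = 6895623/3578084; β = (4404·596829 − 27952·92495)/14312336 = 10753669/3578084.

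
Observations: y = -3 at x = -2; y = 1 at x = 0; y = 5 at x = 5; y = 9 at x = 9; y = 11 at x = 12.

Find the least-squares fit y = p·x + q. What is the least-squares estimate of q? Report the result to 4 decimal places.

Normal-equation sums: Σx·x = 254, Σx = 24, Σ1 = 5.
Moment sums: Σx·y = 244, Σy = 23.
Δ = 254·5 − 24² = 694.
p = (244·5 − 24·23)/694 = 334/347; q = (254·23 − 24·244)/694 = -7/347.

q = -0.0202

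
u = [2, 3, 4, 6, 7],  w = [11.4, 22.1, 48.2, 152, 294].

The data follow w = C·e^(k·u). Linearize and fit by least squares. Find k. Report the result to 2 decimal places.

k = 0.64

Taking logs, ln w = k·u + ln C, so regress ln w on u.
Σu = 22.0000, Σ(u)² = 114.0000, Σln w = 20.1120, Σu·ln w = 99.5837.
Equations: 114.0000·k + 22.0000·ln C = 99.5837;  22.0000·k + 5·ln C = 20.1120.
Slope k = (n·Σu·ln w − Σu·Σln w)/(n·Σ(u)² − (Σu)²) = (5·99.5837 − 22.0000·20.1120)/86.0000 = 0.64482; ln C = (Σln w − k·Σu)/n = 1.18520.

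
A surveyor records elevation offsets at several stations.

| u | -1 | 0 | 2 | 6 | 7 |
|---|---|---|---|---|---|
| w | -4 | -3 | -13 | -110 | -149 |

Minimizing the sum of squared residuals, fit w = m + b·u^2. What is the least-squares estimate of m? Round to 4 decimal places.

m = -1.6883

Normal-equation sums: Σ1 = 5, Σu^2 = 90, Σu^2·u^2 = 3714.
For Aᵀw: Σw = -279, Σu^2·w = -11317.
AᵀA·[m, b]ᵀ = Aᵀw becomes [[5, 90]; [90, 3714]]·[m, b]ᵀ = [-279, -11317]ᵀ.
Determinant 5·3714 − 90² = 10470.
m = ((-279)·3714 − 90·(-11317))/10470 = -2946/1745; b = (5·(-11317) − 90·(-279))/10470 = -6295/2094.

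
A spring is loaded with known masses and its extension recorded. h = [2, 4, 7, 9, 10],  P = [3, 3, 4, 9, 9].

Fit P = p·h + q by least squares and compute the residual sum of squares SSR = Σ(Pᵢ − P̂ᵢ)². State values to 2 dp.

Normal-equation sums: Σh·h = 250, Σh = 32, Σ1 = 5.
For XᵀP: Σh·P = 217, ΣP = 28.
So XᵀX·[p, q]ᵀ = XᵀP: [[250, 32]; [32, 5]]·[p, q]ᵀ = [217, 28]ᵀ.
Eliminating q: 5·(row 1) − 32·(row 2) gives 226·p = 5·217 − 32·28 = 189, so p = 189/226.
Then q = (28 − 32·(189/226))/5 = 28/113.
Residuals: 122/113, -67/113, -475/226, 277/226, 44/113; SSR = 1715/226.

SSR = 7.59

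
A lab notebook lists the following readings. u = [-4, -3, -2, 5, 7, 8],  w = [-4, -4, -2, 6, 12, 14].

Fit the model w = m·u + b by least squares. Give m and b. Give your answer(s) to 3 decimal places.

m = 1.482, b = 0.949

Normal-equation sums: Σu·u = 167, Σu = 11, Σ1 = 6.
Right-hand side: Σu·w = 258, Σw = 22.
Normal equations: [[167, 11]; [11, 6]]·[m, b]ᵀ = [258, 22]ᵀ.
Determinant 167·6 − 11² = 881.
m = (258·6 − 11·22)/881 = 1306/881; b = (167·22 − 11·258)/881 = 836/881.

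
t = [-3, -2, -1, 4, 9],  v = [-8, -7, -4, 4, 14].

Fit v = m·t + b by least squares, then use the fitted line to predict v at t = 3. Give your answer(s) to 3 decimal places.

Forming XᵀX = [[111, 7]; [7, 5]] and Xᵀv = [184, -1]ᵀ gives XᵀX·[m, b]ᵀ = Xᵀv.
det = 111·5 − 7² = 506.
m = (184·5 − 7·(-1))/506 = 927/506; b = (111·(-1) − 7·184)/506 = -1399/506.
At t = 3: v̂ = (927/506)·(3) + (-1399/506)·(1) = 691/253.

v̂ = 2.731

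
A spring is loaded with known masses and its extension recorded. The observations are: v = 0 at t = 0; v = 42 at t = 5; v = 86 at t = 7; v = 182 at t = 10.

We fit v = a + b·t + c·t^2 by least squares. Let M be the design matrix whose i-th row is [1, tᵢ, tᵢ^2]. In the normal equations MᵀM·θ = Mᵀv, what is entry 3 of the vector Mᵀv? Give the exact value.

23464

Entry 3 ↔ basis t^2, so (Mᵀv)_{3} = Σᵢ (t^2)·vᵢ = (0)·(0) + (25)·(42) + (49)·(86) + (100)·(182) = 23464.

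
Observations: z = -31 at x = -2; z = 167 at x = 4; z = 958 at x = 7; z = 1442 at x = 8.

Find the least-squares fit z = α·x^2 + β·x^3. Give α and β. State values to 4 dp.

The normal system AᵀA·[α, β]ᵀ = Aᵀz is [[6769, 50567]; [50567, 383953]]·[α, β]ᵀ = [141778, 1077834]ᵀ.
det = 6769·383953 − 50567² = 41956368.
α = (141778·383953 − 50567·1077834)/41956368 = -16685861/10489092; β = (6769·1077834 − 50567·141778)/41956368 = 31642555/10489092.

α = -1.5908, β = 3.0167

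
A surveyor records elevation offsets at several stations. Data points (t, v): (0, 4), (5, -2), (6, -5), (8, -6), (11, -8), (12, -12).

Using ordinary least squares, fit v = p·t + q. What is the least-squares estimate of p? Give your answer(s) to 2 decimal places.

Entries of XᵀX: Σt·t = 390, Σt = 42, Σ1 = 6.
Right-hand side: Σt·v = -320, Σv = -29.
Determinant 390·6 − 42² = 576.
p = ((-320)·6 − 42·(-29))/576 = -39/32; q = (390·(-29) − 42·(-320))/576 = 355/96.

p = -1.22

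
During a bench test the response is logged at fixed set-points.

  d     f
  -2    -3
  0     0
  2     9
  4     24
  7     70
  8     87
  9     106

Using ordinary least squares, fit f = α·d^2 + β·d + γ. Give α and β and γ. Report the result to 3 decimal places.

α = 1.030, β = 2.724, γ = -1.115

Normal-equation sums: Σd^2·d^2 = 13346, Σd^2·d = 1648, Σd^2 = 218, Σd·d = 218, Σd = 28, Σ1 = 7.
Moment sums: Σd^2·f = 17992, Σd·f = 2260, Σf = 293.
Normal equations: [[13346, 1648, 218]; [1648, 218, 28]; [218, 28, 7]]·[α, β, γ]ᵀ = [17992, 2260, 293]ᵀ.
Solving the 3×3 system (Gaussian elimination) gives α = 167351/162489, β = 442676/162489, γ = -60389/54163.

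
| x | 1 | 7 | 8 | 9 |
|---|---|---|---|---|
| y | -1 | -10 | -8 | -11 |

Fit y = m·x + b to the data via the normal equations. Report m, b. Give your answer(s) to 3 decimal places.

Normal-equation sums: Σx·x = 195, Σx = 25, Σ1 = 4.
Moment sums: Σx·y = -234, Σy = -30.
det = 195·4 − 25² = 155.
m = ((-234)·4 − 25·(-30))/155 = -6/5; b = (195·(-30) − 25·(-234))/155 = 0.

m = -1.200, b = 0.000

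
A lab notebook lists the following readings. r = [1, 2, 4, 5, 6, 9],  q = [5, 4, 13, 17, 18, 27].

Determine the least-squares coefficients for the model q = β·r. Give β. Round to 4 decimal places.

β = 3.0736

Sums needed: Σr·r = 163.
For Xᵀq: Σr·q = 501.
Normal equations: [[163]]·[β]ᵀ = [501]ᵀ.
Hence β = 501 / 163 ≈ 3.07362.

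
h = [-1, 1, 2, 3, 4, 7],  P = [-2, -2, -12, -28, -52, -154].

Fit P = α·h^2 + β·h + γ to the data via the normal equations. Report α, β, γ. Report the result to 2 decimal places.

The normal equations are: 2756·α + 442·β + 80·γ = -8682;  442·α + 80·β + 16·γ = -1394;  80·α + 16·β + 6·γ = -250.
(Σh^2·h^2 = 2756, Σh^2·h = 442, Σh^2 = 80, Σh·h = 80, Σh = 16, Σ1 = 6, Σh^2·P = -8682, Σh·P = -1394, ΣP = -250.)
Inverting the 3×3 Gram matrix, [α, β, γ]ᵀ = [-65/21, -11/21, 1]ᵀ.

α = -3.10, β = -0.52, γ = 1.00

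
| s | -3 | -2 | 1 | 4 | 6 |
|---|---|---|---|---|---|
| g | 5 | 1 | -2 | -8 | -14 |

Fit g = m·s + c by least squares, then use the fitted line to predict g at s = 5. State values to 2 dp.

ĝ = -10.93

With design matrix X, XᵀX = [[66, 6]; [6, 5]] and Xᵀg = [-135, -18]ᵀ.
Eliminating c: 5·(row 1) − 6·(row 2) gives 294·m = 5·(-135) − 6·(-18) = -567, so m = -27/14.
Then c = ((-18) − 6·(-27/14))/5 = -9/7.
At s = 5: ĝ = (-27/14)·(5) + (-9/7)·(1) = -153/14.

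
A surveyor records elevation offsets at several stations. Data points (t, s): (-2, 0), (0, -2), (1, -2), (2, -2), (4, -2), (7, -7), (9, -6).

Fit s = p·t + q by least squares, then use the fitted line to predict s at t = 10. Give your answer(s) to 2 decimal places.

ŝ = -7.11

With design matrix A, AᵀA = [[155, 21]; [21, 7]] and Aᵀs = [-117, -21]ᵀ.
Eliminating q: 7·(row 1) − 21·(row 2) gives 644·p = 7·(-117) − 21·(-21) = -378, so p = -27/46.
Then q = ((-21) − 21·(-27/46))/7 = -57/46.
At t = 10: ŝ = (-27/46)·(10) + (-57/46)·(1) = -327/46.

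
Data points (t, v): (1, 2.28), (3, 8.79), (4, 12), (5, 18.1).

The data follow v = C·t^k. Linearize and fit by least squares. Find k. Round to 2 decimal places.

Linearized form: ln v = k·ln t + ln C. From the 4 transformed points,
Σln t = 4.0943, Σ(ln t)² = 5.7191, Σln v = 8.3786, Σln t·ln v = 10.4936.
Normal system: [[5.7191, 4.0943]; [4.0943, 4]]·[k, ln C]ᵀ = [10.4936, 8.3786]ᵀ.
Solving (det = 6.1125): k = 1.25469, ln C = 0.81037.

k = 1.25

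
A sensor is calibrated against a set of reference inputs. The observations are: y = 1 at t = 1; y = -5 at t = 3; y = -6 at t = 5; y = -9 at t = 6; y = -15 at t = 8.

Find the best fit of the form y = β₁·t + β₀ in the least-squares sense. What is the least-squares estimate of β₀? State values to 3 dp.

β₀ = 2.904

Setting ∂/∂β₁ … = 0 gives: 135·β₁ + 23·β₀ = -218;  23·β₁ + 5·β₀ = -34.
Eliminating β₀: 5·(row 1) − 23·(row 2) gives 146·β₁ = 5·(-218) − 23·(-34) = -308, so β₁ = -154/73.
Then β₀ = ((-34) − 23·(-154/73))/5 = 212/73.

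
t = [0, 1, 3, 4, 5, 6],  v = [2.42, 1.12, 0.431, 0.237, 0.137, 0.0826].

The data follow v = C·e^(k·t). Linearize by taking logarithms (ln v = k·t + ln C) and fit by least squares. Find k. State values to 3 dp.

k = -0.552

Let Y = ln v. Fitting Y = k·t + ln C by least squares:
Σt = 19.0000, Σ(t)² = 87.0000, Σln v = -5.7658, Σt·ln v = -33.0717.
Equations: 87.0000·k + 19.0000·ln C = -33.0717;  19.0000·k + 6·ln C = -5.7658.
Slope k = (n·Σt·ln v − Σt·Σln v)/(n·Σ(t)² − (Σt)²) = (6·-33.0717 − 19.0000·-5.7658)/161.0000 = -0.55206; ln C = (Σln v − k·Σt)/n = 0.78721.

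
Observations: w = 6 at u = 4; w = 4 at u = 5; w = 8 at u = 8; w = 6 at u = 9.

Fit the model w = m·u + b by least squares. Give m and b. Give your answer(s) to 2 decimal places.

The normal system MᵀM·[m, b]ᵀ = Mᵀw is [[186, 26]; [26, 4]]·[m, b]ᵀ = [162, 24]ᵀ.
Eliminating b: 4·(row 1) − 26·(row 2) gives 68·m = 4·162 − 26·24 = 24, so m = 6/17.
Then b = (24 − 26·(6/17))/4 = 63/17.

m = 0.35, b = 3.71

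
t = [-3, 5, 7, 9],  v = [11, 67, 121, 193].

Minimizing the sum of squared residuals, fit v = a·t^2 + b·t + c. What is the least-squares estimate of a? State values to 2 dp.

a = 2.05

With design matrix X, XᵀX = [[9668, 1170, 164]; [1170, 164, 18]; [164, 18, 4]] and Xᵀv = [23336, 2886, 392]ᵀ.
Inverting the 3×3 Gram matrix, [a, b, c]ᵀ = [1847/902, 1290/451, 1059/902]ᵀ.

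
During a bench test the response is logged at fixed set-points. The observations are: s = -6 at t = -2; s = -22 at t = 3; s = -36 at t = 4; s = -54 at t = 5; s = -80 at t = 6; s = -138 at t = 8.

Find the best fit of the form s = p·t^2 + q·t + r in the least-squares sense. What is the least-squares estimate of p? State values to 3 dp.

p = -2.040

Compute the Gram sums: Σt^2·t^2 = 6370, Σt^2·t = 936, Σt^2 = 154, Σt·t = 154, Σt = 24, Σ1 = 6.
Right-hand side: Σt^2·s = -13860, Σt·s = -2052, Σs = -336.
Row-reducing yields p = -28923/14177, q = -13482/14177, r = 2373/14177.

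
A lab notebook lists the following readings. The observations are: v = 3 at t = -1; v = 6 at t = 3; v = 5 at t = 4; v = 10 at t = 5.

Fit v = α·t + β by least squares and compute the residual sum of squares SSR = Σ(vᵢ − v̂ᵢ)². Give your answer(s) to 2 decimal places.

SSR = 8.60

With design matrix M, MᵀM = [[51, 11]; [11, 4]] and Mᵀv = [85, 24]ᵀ.
det = 51·4 − 11² = 83.
α = (85·4 − 11·24)/83 = 76/83; β = (51·24 − 11·85)/83 = 289/83.
Residuals: 36/83, -19/83, -178/83, 161/83; SSR = 714/83.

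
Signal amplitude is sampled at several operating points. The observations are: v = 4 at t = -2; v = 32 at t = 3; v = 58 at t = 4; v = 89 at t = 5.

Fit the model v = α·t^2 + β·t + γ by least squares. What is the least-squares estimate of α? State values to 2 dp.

With design matrix M, MᵀM = [[978, 208, 54]; [208, 54, 10]; [54, 10, 4]] and Mᵀv = [3457, 765, 183]ᵀ.
Solving the 3×3 system (Gaussian elimination) gives α = 6161/1892, β = 4553/1892, γ = -727/172.

α = 3.26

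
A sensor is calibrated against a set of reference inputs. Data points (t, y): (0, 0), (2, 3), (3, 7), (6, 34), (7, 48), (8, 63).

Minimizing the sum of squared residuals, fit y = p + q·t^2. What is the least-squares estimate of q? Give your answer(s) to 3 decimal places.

q = 0.995

From the data, Σ1 = 6, Σt^2 = 162, Σt^2·t^2 = 7890.
And Σy = 155, Σt^2·y = 7683.
So MᵀM·[p, q]ᵀ = Mᵀy: [[6, 162]; [162, 7890]]·[p, q]ᵀ = [155, 7683]ᵀ.
Determinant 6·7890 − 162² = 21096.
p = (155·7890 − 162·7683)/21096 = -904/879; q = (6·7683 − 162·155)/21096 = 583/586.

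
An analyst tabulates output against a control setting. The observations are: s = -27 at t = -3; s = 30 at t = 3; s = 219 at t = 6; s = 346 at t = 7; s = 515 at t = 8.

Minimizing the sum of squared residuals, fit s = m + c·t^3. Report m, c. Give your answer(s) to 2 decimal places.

m = 1.62, c = 1.00

Compute the Gram sums: Σ1 = 5, Σt^3 = 1071, Σt^3·t^3 = 427907.
Moment sums: Σs = 1083, Σt^3·s = 431201.
Normal equations: [[5, 1071]; [1071, 427907]]·[m, c]ᵀ = [1083, 431201]ᵀ.
Δ = 5·427907 − 1071² = 992494.
m = (1083·427907 − 1071·431201)/992494 = 47265/29191; c = (5·431201 − 1071·1083)/992494 = 498056/496247.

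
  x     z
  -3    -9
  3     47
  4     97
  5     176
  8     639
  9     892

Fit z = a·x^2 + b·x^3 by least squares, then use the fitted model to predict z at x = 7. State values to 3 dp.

ẑ = 441.667

With design matrix A, AᵀA = [[11700, 95966]; [95966, 814764]] and Aᵀz = [119442, 1007156]ᵀ.
det = 11700·814764 − 95966² = 323265644.
a = (119442·814764 − 95966·1007156)/323265644 = 166077248/80816411; b = (11700·1007156 − 95966·119442)/323265644 = 6179889/6216647.
At x = 7: ẑ = (166077248/80816411)·(49) + (6179889/6216647)·(343) = 35693910203/80816411.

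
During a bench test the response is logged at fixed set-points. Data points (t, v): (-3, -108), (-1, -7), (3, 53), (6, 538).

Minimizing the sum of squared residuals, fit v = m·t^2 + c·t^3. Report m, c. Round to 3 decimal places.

Entries of MᵀM: Σt^2·t^2 = 1459, Σt^2·t^3 = 7775, Σt^3·t^3 = 48115.
Moment sums: Σt^2·v = 18866, Σt^3·v = 120562.
Normal equations: [[1459, 7775]; [7775, 48115]]·[m, c]ᵀ = [18866, 120562]ᵀ.
Eliminating c: 48115·(row 1) − 7775·(row 2) gives 9749160·m = 48115·18866 − 7775·120562 = -29631960, so m = -27437/9027.
Then c = (120562 − 7775·(-27437/9027))/48115 = 135263/45135.

m = -3.039, c = 2.997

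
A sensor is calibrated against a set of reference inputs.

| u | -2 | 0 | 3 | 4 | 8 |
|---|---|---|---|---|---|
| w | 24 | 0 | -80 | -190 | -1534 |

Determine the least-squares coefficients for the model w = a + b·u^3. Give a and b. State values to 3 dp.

a = 0.646, b = -2.997

The normal system MᵀM·[a, b]ᵀ = Mᵀw is [[5, 595]; [595, 267033]]·[a, b]ᵀ = [-1780, -799920]ᵀ.
Δ = 5·267033 − 595² = 981140.
a = ((-1780)·267033 − 595·(-799920))/981140 = 31683/49057; b = (5·(-799920) − 595·(-1780))/981140 = -147025/49057.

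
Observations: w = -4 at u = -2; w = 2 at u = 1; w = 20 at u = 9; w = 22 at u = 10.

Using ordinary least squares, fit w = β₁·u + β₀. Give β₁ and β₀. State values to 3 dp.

Setting ∂/∂β₁ … = 0 gives: 186·β₁ + 18·β₀ = 410;  18·β₁ + 4·β₀ = 40.
Eliminating β₀: 4·(row 1) − 18·(row 2) gives 420·β₁ = 4·410 − 18·40 = 920, so β₁ = 46/21.
Then β₀ = (40 − 18·(46/21))/4 = 1/7.

β₁ = 2.190, β₀ = 0.143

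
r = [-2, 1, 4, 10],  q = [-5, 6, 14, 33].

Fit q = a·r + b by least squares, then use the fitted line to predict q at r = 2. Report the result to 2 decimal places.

q̂ = 8.10

Sums needed: Σr·r = 121, Σr = 13, Σ1 = 4.
For Xᵀq: Σr·q = 402, Σq = 48.
det = 121·4 − 13² = 315.
a = (402·4 − 13·48)/315 = 328/105; b = (121·48 − 13·402)/315 = 194/105.
At r = 2: q̂ = (328/105)·(2) + (194/105)·(1) = 170/21.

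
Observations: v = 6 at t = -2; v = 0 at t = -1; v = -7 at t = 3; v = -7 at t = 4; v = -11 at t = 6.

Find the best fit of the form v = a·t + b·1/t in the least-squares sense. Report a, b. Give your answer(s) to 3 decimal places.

XᵀX·[a, b]ᵀ = Xᵀv reads: 66·a + 5·b = -127;  5·a + (209/144)·b = -107/12.
Eliminating b: (209/144)·(row 1) − 5·(row 2) gives (1699/24)·a = (209/144)·(-127) − 5·(-107/12) = -20123/144, so a = -20123/10194.
Then b = ((-107/12) − 5·(-20123/10194))/(209/144) = 1116/1699.

a = -1.974, b = 0.657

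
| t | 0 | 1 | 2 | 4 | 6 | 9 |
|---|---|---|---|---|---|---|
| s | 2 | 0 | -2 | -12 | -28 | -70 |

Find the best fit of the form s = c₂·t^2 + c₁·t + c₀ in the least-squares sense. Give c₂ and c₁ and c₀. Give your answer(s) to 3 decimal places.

c₂ = -0.936, c₁ = 0.568, c₀ = 1.112

Forming AᵀA = [[8130, 1018, 138]; [1018, 138, 22]; [138, 22, 6]] and Aᵀs = [-6878, -850, -110]ᵀ gives AᵀA·[c₂, c₁, c₀]ᵀ = Aᵀs.
Row-reducing yields c₂ = -117/125, c₁ = 71/125, c₀ = 139/125.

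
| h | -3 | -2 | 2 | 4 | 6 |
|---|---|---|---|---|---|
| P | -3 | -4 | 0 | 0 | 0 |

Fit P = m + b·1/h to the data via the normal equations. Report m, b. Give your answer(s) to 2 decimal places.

Sums needed: Σ1 = 5, Σ1/h = 1/12, Σ1/h·1/h = 101/144.
And ΣP = -7, Σ1/h·P = 3.
det = 5·(101/144) − (1/12)² = 7/2.
m = ((-7)·(101/144) − (1/12)·3)/(7/2) = -743/504; b = (5·3 − (1/12)·(-7))/(7/2) = 187/42.

m = -1.47, b = 4.45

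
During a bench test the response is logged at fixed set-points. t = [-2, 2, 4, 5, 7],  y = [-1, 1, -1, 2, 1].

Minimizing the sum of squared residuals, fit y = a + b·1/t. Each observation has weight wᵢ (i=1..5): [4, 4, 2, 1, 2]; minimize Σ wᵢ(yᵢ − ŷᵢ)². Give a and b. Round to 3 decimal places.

Setting ∂/∂a … = 0 gives: 13·a + (69/70)·b = 2;  (69/70)·a + (21617/9800)·b = 293/70.
Determinant 13·(21617/9800) − (69/70)² = 271499/9800.
a = (2·(21617/9800) − (69/70)·(293/70))/(271499/9800) = 2800/271499; b = (13·(293/70) − (69/70)·2)/(271499/9800) = 513940/271499.

a = 0.010, b = 1.893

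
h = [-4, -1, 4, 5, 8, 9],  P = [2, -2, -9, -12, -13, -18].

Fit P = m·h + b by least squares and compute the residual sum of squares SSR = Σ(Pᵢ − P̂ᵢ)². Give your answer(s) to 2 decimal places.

From the data, Σh·h = 203, Σh = 21, Σ1 = 6.
For XᵀP: Σh·P = -368, ΣP = -52.
Normal equations: [[203, 21]; [21, 6]]·[m, b]ᵀ = [-368, -52]ᵀ.
Δ = 203·6 − 21² = 777.
m = ((-368)·6 − 21·(-52))/777 = -372/259; b = (203·(-52) − 21·(-368))/777 = -404/111.
Residuals: -82/777, 158/777, 299/777, -916/777, 1655/777, -1114/777; SSR = 6358/777.

SSR = 8.18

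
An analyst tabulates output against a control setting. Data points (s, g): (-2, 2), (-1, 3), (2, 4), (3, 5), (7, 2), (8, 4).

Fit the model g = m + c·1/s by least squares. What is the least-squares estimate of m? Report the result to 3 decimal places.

AᵀA·[m, c]ᵀ = Aᵀg reads: 6·m + (-67/168)·c = 20;  (-67/168)·m + (46489/28224)·c = 19/42.
Determinant 6·(46489/28224) − (-67/168)² = 274445/28224.
m = (20·(46489/28224) − (-67/168)·(19/42))/(274445/28224) = 934872/274445; c = (6·(19/42) − (-67/168)·20)/(274445/28224) = 301728/274445.

m = 3.406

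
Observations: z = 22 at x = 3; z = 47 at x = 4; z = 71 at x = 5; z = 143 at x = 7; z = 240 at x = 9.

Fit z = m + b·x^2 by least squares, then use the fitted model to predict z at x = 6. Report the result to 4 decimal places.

Normal-equation sums: Σ1 = 5, Σx^2 = 180, Σx^2·x^2 = 9924.
Right-hand side: Σz = 523, Σx^2·z = 29172.
So AᵀA·[m, b]ᵀ = Aᵀz: [[5, 180]; [180, 9924]]·[m, b]ᵀ = [523, 29172]ᵀ.
Determinant 5·9924 − 180² = 17220.
m = (523·9924 − 180·29172)/17220 = -5059/1435; b = (5·29172 − 180·523)/17220 = 862/287.
At x = 6: ẑ = (-5059/1435)·(1) + (862/287)·(36) = 523/5.

ẑ = 104.6000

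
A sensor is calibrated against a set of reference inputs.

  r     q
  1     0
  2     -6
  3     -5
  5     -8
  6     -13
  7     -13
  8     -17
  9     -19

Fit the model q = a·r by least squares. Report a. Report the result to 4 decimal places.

Forming MᵀM = [[269]] and Mᵀq = [-543]ᵀ gives MᵀM·[a]ᵀ = Mᵀq.
Hence a = -543 / 269 ≈ -2.01859.

a = -2.0186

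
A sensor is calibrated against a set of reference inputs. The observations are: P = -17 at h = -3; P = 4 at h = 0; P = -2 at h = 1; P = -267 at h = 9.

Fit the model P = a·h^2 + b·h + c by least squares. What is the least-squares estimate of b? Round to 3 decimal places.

b = -2.360

Forming AᵀA = [[6643, 703, 91]; [703, 91, 7]; [91, 7, 4]] and AᵀP = [-21782, -2354, -282]ᵀ gives AᵀA·[a, b, c]ᵀ = AᵀP.
Inverting the 3×3 Gram matrix, [a, b, c]ᵀ = [-13231/4296, -50689/21480, 3308/895]ᵀ.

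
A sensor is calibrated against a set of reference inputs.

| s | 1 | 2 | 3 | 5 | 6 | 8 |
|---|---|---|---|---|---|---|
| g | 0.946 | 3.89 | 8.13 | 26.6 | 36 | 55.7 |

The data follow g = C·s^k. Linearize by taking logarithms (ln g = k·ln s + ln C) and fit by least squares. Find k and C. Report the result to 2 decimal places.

k = 2.00, C = 0.96

With ln gᵢ as the transformed response and ln sᵢ as the regressor:
AᵀA = [[11.8122, 7.2724]; [7.2724, 6]], rhs = [23.3043, 14.2829]ᵀ  (here Σln s = 7.2724, Σ(ln s)² = 11.8122, Σln g = 14.2829, Σln s·ln g = 23.3043).
Solving (det = 17.9853): k = 1.99915, ln C = -0.04263, so C = exp(-0.04263) = 0.95827.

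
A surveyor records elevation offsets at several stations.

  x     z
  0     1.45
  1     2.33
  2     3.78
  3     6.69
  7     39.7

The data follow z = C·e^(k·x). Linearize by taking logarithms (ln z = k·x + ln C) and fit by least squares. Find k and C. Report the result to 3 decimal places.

k = 0.474, C = 1.482

Linearized form: ln z = k·x + ln C. From the 5 transformed points,
AᵀA = [[63.0000, 13.0000]; [13.0000, 5]], rhs = [34.9766, 8.1291]ᵀ  (here Σx = 13.0000, Σ(x)² = 63.0000, Σln z = 8.1291, Σx·ln z = 34.9766).
Solving (det = 146.0000): k = 0.47400, ln C = 0.39342, so C = exp(0.39342) = 1.48203.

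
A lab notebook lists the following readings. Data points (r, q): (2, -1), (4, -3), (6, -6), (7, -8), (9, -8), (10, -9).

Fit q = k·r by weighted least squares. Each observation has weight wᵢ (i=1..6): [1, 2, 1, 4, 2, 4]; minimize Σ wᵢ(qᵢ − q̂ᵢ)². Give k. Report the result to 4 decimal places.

k = -0.9518

The normal equations are: 830·k = -790.
(Σwᵢ·r·r = 830, Σwᵢ·r·q = -790.)
k = (-790)/830 = -0.951807.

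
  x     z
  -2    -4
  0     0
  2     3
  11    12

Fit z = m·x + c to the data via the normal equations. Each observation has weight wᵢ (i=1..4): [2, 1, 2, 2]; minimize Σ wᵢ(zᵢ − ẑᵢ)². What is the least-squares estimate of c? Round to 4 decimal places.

Setting ∂/∂m … = 0 gives: 258·m + 22·c = 292;  22·m + 7·c = 22.
det = 258·7 − 22² = 1322.
m = (292·7 − 22·22)/1322 = 780/661; c = (258·22 − 22·292)/1322 = -374/661.

c = -0.5658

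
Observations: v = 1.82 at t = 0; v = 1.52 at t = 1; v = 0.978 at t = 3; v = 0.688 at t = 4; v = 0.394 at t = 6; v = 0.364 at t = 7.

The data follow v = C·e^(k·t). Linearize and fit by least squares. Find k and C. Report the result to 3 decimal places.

k = -0.245, C = 1.891

With ln vᵢ as the transformed response and tᵢ as the regressor:
Sums: Σt = 21.0000, Σ(t)² = 111.0000, Σln v = -1.3207, Σt·ln v = -13.8065.
Normal system: [[111.0000, 21.0000]; [21.0000, 6]]·[k, ln C]ᵀ = [-13.8065, -1.3207]ᵀ.
Slope k = (n·Σt·ln v − Σt·Σln v)/(n·Σ(t)² − (Σt)²) = (6·-13.8065 − 21.0000·-1.3207)/225.0000 = -0.24491; ln C = (Σln v − k·Σt)/n = 0.63708, so C = exp(0.63708) = 1.89095.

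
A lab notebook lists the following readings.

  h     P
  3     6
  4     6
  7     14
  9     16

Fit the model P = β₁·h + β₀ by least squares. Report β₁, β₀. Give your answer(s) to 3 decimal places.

Setting ∂/∂β₁ … = 0 gives: 155·β₁ + 23·β₀ = 284;  23·β₁ + 4·β₀ = 42.
(Σh·h = 155, Σh = 23, Σ1 = 4, Σh·P = 284, ΣP = 42.)
det = 155·4 − 23² = 91.
β₁ = (284·4 − 23·42)/91 = 170/91; β₀ = (155·42 − 23·284)/91 = -22/91.

β₁ = 1.868, β₀ = -0.242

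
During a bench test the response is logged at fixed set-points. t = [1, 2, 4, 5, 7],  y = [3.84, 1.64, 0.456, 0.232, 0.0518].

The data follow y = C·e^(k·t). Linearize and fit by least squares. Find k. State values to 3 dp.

Linearized form: ln y = k·t + ln C. From the 5 transformed points,
Σt = 19.0000, Σ(t)² = 95.0000, Σln y = -3.3665, Σt·ln y = -28.8338.
Normal system: [[95.0000, 19.0000]; [19.0000, 5]]·[k, ln C]ᵀ = [-28.8338, -3.3665]ᵀ.
Δ = 95.0000·5 − (19.0000)² = 114.0000; k = (-28.8338·5 − 19.0000·-3.3665)/114.0000 = -0.70356, ln C = (95.0000·-3.3665 − 19.0000·-28.8338)/114.0000 = 2.00024.

k = -0.704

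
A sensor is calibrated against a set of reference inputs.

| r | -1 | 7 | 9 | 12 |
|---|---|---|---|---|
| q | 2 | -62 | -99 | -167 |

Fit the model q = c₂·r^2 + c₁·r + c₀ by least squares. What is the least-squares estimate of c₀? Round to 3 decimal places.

c₀ = 0.913

The normal system AᵀA·[c₂, c₁, c₀]ᵀ = Aᵀq is [[29699, 2799, 275]; [2799, 275, 27]; [275, 27, 4]]·[c₂, c₁, c₀]ᵀ = [-35103, -3331, -326]ᵀ.
Row-reducing yields c₂ = -22253/22450, c₁ = -47447/22450, c₀ = 10243/11225.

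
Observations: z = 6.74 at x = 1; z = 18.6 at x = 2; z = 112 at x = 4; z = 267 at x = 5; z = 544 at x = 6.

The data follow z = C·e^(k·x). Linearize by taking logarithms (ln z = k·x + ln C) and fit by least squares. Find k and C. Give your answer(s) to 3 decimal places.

k = 0.883, C = 3.029

Let Y = ln z. Fitting Y = k·x + ln C by least squares:
Sums: Σx = 18.0000, Σ(x)² = 82.0000, Σln z = 21.4359, Σx·ln z = 92.3583.
Normal system: [[82.0000, 18.0000]; [18.0000, 5]]·[k, ln C]ᵀ = [92.3583, 21.4359]ᵀ.
Solving (det = 86.0000): k = 0.88308, ln C = 1.10809, so C = exp(1.10809) = 3.02856.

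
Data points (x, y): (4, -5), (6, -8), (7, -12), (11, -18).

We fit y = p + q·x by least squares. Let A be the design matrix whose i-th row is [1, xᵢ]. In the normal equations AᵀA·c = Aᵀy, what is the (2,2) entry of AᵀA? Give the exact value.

222

Row 2 ↔ basis x, column 2 ↔ basis x, so (AᵀA)_{2,2} = Σᵢ (x)·(x) = (4)·(4) + (6)·(6) + (7)·(7) + (11)·(11) = 222.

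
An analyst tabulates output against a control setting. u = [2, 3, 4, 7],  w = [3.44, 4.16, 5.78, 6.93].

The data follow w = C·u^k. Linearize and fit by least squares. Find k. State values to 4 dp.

k = 0.5837

Let Y = ln w. Fitting Y = k·ln u + ln C by least squares:
XᵀX = [[7.3958, 5.1240]; [5.1240, 4]], rhs = [8.6216, 6.3513]ᵀ  (here Σln u = 5.1240, Σ(ln u)² = 7.3958, Σln w = 6.3513, Σln u·ln w = 8.6216).
Slope k = (n·Σln u·ln w − Σln u·Σln w)/(n·Σ(ln u)² − (Σln u)²) = (4·8.6216 − 5.1240·6.3513)/3.3281 = 0.58374; ln C = (Σln w − k·Σln u)/n = 0.84005.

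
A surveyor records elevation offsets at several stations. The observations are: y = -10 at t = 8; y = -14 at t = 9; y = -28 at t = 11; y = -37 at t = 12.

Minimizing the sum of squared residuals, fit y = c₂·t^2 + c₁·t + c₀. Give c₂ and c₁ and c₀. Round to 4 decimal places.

c₂ = -0.8333, c₁ = 9.8667, c₀ = -35.5000

AᵀA·[c₂, c₁, c₀]ᵀ = Aᵀy reads: 46034·c₂ + 4300·c₁ + 410·c₀ = -10490;  4300·c₂ + 410·c₁ + 40·c₀ = -958;  410·c₂ + 40·c₁ + 4·c₀ = -89.
Inverting the 3×3 Gram matrix, [c₂, c₁, c₀]ᵀ = [-5/6, 148/15, -71/2]ᵀ.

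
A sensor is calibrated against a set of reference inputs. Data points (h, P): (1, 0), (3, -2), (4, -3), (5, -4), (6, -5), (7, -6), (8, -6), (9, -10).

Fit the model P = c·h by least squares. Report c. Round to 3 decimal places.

Forming XᵀX = [[281]] and XᵀP = [-248]ᵀ gives XᵀX·[c]ᵀ = XᵀP.
c = (-248)/281 = -0.882562.

c = -0.883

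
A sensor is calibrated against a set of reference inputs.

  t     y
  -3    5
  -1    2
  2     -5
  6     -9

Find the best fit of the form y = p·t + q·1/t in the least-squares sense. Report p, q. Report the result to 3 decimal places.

p = -1.531, q = -1.110

MᵀM·[p, q]ᵀ = Mᵀy reads: 50·p + 4·q = -81;  4·p + (25/18)·q = -23/3.
det = 50·(25/18) − 4² = 481/9.
p = ((-81)·(25/18) − 4·(-23/3))/(481/9) = -1473/962; q = (50·(-23/3) − 4·(-81))/(481/9) = -534/481.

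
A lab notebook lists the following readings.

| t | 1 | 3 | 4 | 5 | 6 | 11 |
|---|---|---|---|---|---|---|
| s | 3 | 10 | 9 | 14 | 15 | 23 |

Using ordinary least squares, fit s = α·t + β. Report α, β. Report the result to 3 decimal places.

XᵀX·[α, β]ᵀ = Xᵀs reads: 208·α + 30·β = 482;  30·α + 6·β = 74.
Δ = 208·6 − 30² = 348.
α = (482·6 − 30·74)/348 = 56/29; β = (208·74 − 30·482)/348 = 233/87.

α = 1.931, β = 2.678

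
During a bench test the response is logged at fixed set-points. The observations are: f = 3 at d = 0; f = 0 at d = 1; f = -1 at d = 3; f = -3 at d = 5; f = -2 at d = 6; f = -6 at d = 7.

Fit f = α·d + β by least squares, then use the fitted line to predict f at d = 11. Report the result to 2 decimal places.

f̂ = -8.77

Sums needed: Σd·d = 120, Σd = 22, Σ1 = 6.
For Xᵀf: Σd·f = -72, Σf = -9.
XᵀX·[α, β]ᵀ = Xᵀf becomes [[120, 22]; [22, 6]]·[α, β]ᵀ = [-72, -9]ᵀ.
Eliminating β: 6·(row 1) − 22·(row 2) gives 236·α = 6·(-72) − 22·(-9) = -234, so α = -117/118.
Then β = ((-9) − 22·(-117/118))/6 = 126/59.
At d = 11: f̂ = (-117/118)·(11) + (126/59)·(1) = -1035/118.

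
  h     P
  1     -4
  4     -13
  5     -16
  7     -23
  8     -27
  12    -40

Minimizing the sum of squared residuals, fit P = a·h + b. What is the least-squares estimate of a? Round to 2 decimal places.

From the data, Σh·h = 299, Σh = 37, Σ1 = 6.
And Σh·P = -993, ΣP = -123.
XᵀX·[a, b]ᵀ = XᵀP becomes [[299, 37]; [37, 6]]·[a, b]ᵀ = [-993, -123]ᵀ.
Determinant 299·6 − 37² = 425.
a = ((-993)·6 − 37·(-123))/425 = -1407/425; b = (299·(-123) − 37·(-993))/425 = -36/425.

a = -3.31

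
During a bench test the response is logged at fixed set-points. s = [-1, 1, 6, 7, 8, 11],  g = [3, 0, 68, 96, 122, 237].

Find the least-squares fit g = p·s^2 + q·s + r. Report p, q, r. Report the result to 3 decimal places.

MᵀM·[p, q, r]ᵀ = Mᵀg reads: 22436·p + 2402·q + 272·r = 43640;  2402·p + 272·q + 32·r = 4660;  272·p + 32·q + 6·r = 526.
Row-reducing yields p = 25870/12747, q = -9568/12747, r = -1419/4249.

p = 2.029, q = -0.751, r = -0.334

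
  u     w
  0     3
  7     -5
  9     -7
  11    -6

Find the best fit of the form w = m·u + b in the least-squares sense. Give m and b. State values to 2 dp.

Entries of XᵀX: Σu·u = 251, Σu = 27, Σ1 = 4.
Moment sums: Σu·w = -164, Σw = -15.
So XᵀX·[m, b]ᵀ = Xᵀw: [[251, 27]; [27, 4]]·[m, b]ᵀ = [-164, -15]ᵀ.
Determinant 251·4 − 27² = 275.
m = ((-164)·4 − 27·(-15))/275 = -251/275; b = (251·(-15) − 27·(-164))/275 = 663/275.

m = -0.91, b = 2.41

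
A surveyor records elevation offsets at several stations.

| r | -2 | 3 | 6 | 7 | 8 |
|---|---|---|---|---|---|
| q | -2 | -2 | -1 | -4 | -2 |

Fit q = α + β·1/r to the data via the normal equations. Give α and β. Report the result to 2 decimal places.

With design matrix M, MᵀM = [[5, 15/56]; [15/56, 11993/28224]] and Mᵀq = [-11, -55/84]ᵀ.
Eliminating β: (11993/28224)·(row 1) − (15/56)·(row 2) gives (14485/7056)·α = (11993/28224)·(-11) − (15/56)·(-55/84) = -18139/4032, so α = -126973/57940.
Then β = ((-55/84) − (15/56)·(-126973/57940))/(11993/28224) = -462/2897.

α = -2.19, β = -0.16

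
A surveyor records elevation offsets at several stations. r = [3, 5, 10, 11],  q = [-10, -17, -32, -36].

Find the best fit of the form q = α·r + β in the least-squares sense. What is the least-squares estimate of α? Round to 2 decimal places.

Compute the Gram sums: Σr·r = 255, Σr = 29, Σ1 = 4.
And Σr·q = -831, Σq = -95.
Eliminating β: 4·(row 1) − 29·(row 2) gives 179·α = 4·(-831) − 29·(-95) = -569, so α = -569/179.
Then β = ((-95) − 29·(-569/179))/4 = -126/179.

α = -3.18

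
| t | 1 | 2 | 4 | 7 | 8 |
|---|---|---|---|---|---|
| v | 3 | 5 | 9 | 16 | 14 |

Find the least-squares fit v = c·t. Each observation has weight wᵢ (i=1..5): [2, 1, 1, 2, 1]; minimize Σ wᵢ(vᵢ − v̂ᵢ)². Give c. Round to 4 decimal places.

Sums needed: Σwᵢ·t·t = 184.
Moment sums: Σwᵢ·t·v = 388.
AᵀWA·[c]ᵀ = AᵀWv becomes [[184]]·[c]ᵀ = [388]ᵀ.
Hence c = 388 / 184 ≈ 2.1087.

c = 2.1087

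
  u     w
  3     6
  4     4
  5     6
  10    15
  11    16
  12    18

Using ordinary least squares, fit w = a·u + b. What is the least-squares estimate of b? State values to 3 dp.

The normal equations are: 415·a + 45·b = 606;  45·a + 6·b = 65.
Eliminating b: 6·(row 1) − 45·(row 2) gives 465·a = 6·606 − 45·65 = 711, so a = 237/155.
Then b = (65 − 45·(237/155))/6 = -59/93.

b = -0.634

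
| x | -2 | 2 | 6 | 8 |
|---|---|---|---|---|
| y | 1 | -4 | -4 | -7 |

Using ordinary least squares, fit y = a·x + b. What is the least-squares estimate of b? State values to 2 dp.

Setting ∂/∂a … = 0 gives: 108·a + 14·b = -90;  14·a + 4·b = -14.
(Σx·x = 108, Σx = 14, Σ1 = 4, Σx·y = -90, Σy = -14.)
Determinant 108·4 − 14² = 236.
a = ((-90)·4 − 14·(-14))/236 = -41/59; b = (108·(-14) − 14·(-90))/236 = -63/59.

b = -1.07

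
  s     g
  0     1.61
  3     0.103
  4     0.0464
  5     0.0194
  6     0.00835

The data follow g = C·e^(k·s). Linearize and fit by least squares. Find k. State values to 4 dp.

With ln gᵢ as the transformed response and sᵢ as the regressor:
AᵀA = [[86.0000, 18.0000]; [18.0000, 5]], rhs = [-67.5263, -13.5952]ᵀ  (here Σs = 18.0000, Σ(s)² = 86.0000, Σln g = -13.5952, Σs·ln g = -67.5263).
Solving (det = 106.0000): k = -0.87658, ln C = 0.43664.

k = -0.8766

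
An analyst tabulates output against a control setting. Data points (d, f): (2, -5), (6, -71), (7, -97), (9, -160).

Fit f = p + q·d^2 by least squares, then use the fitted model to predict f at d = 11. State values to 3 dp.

f̂ = -241.241

Sums needed: Σ1 = 4, Σd^2 = 170, Σd^2·d^2 = 10274.
For Aᵀf: Σf = -333, Σd^2·f = -20289.
So AᵀA·[p, q]ᵀ = Aᵀf: [[4, 170]; [170, 10274]]·[p, q]ᵀ = [-333, -20289]ᵀ.
Δ = 4·10274 − 170² = 12196.
p = ((-333)·10274 − 170·(-20289))/12196 = 6972/3049; q = (4·(-20289) − 170·(-333))/12196 = -12273/6098.
At d = 11: f̂ = (6972/3049)·(1) + (-12273/6098)·(121) = -1471089/6098.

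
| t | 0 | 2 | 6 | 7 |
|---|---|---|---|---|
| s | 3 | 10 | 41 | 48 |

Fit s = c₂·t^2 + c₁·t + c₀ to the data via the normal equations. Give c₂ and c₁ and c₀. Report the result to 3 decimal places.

Normal-equation sums: Σt^2·t^2 = 3713, Σt^2·t = 567, Σt^2 = 89, Σt·t = 89, Σt = 15, Σ1 = 4.
And Σt^2·s = 3868, Σt·s = 602, Σs = 102.
Inverting the 3×3 Gram matrix, [c₂, c₁, c₀]ᵀ = [2305/4684, 14977/4684, 2998/1171]ᵀ.

c₂ = 0.492, c₁ = 3.197, c₀ = 2.560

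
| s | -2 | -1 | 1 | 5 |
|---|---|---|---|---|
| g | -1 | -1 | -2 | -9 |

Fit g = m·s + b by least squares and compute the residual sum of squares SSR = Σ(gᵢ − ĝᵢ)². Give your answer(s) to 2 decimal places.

Sums needed: Σs·s = 31, Σs = 3, Σ1 = 4.
For Aᵀg: Σs·g = -44, Σg = -13.
So AᵀA·[m, b]ᵀ = Aᵀg: [[31, 3]; [3, 4]]·[m, b]ᵀ = [-44, -13]ᵀ.
det = 31·4 − 3² = 115.
m = ((-44)·4 − 3·(-13))/115 = -137/115; b = (31·(-13) − 3·(-44))/115 = -271/115.
Residuals: -118/115, 19/115, 178/115, -79/115; SSR = 454/115.

SSR = 3.95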